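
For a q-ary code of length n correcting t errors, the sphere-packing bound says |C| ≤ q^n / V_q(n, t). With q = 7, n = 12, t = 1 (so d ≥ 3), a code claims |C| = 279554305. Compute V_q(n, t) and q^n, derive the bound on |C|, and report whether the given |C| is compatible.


V_q(n, t) = 73, q^n = 13841287201, Hamming bound = 189606673, |C| = 279554305 > bound (violated).

Step 1: Compute V_q(n, t) = Σ_{j=0}^1 C(n, j) (q−1)^j.
  j = 0: C(12,0)·(6)^0 = 1·1 = 1.
  j = 1: C(12,1)·(6)^1 = 12·6 = 72.
  V_q(n, t) = 1 + 72 = 73.
Step 2: q^n = 7^12 = 13841287201.
Step 3: Hamming bound ⌊q^n / V_q(n,t)⌋ = ⌊13841287201/73⌋ = 189606673.
Step 4: Compare |C| = 279554305 to 189606673: violated.
The claimed |C| lies above the Hamming bound, so no 7-ary code of length 12 with d ≥ 3 can have 279554305 codewords.


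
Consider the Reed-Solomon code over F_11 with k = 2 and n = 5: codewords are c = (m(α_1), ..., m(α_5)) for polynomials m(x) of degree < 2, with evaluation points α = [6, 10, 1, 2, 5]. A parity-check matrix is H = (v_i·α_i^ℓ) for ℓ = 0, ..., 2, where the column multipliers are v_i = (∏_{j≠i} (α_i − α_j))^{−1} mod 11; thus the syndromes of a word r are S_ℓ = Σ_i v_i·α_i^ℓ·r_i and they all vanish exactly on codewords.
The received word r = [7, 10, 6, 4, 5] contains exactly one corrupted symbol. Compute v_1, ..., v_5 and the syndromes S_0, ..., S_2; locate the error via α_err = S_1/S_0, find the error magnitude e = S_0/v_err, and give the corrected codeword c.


S = (8, 7, 2), error at position 5, error magnitude e = 7, c = [7, 10, 6, 4, 9].

Step 1: column multipliers v_i = (∏_{j≠i}(α_i − α_j))^{−1} mod 11.
  i = 1 (α = 6): (6−10)(6−1)(6−2)(6−5) = (−4)·5·4·1 = −80 ≡ 8, so v_1 = 8^{−1} = 7 (mod 11).
  i = 2 (α = 10): (10−6)(10−1)(10−2)(10−5) = 4·9·8·5 = 1440 ≡ 10, so v_2 = 10^{−1} = 10 (mod 11).
  i = 3 (α = 1): (1−6)(1−10)(1−2)(1−5) = (−5)·(−9)·(−1)·(−4) = 180 ≡ 4, so v_3 = 4^{−1} = 3 (mod 11).
  i = 4 (α = 2): (2−6)(2−10)(2−1)(2−5) = (−4)·(−8)·1·(−3) = −96 ≡ 3, so v_4 = 3^{−1} = 4 (mod 11).
  i = 5 (α = 5): (5−6)(5−10)(5−1)(5−2) = (−1)·(−5)·4·3 = 60 ≡ 5, so v_5 = 5^{−1} = 9 (mod 11).
  v = [7, 10, 3, 4, 9].
Step 2: syndromes of r = [7, 10, 6, 4, 5] (all sums mod 11).
  S_0 = Σ v_i r_i = 7·7 + 10·10 + 3·6 + 4·4 + 9·5 = 228 ≡ 8.
  S_1 = Σ v_i α_i r_i = 7·6·7 + 10·10·10 + 3·1·6 + 4·2·4 + 9·5·5 = 1569 ≡ 7.
  α_i^2 mod 11 = [3, 1, 1, 4, 3].
  S_2 = Σ v_i α_i^2 r_i = 7·3·7 + 10·1·10 + 3·1·6 + 4·4·4 + 9·3·5 = 464 ≡ 2.
  S = (8, 7, 2) ≠ 0, so r is not a codeword (an error is present).
Step 3: locate the error. For a single error e at position i, S_ℓ = v_i·e·α_i^ℓ, so α_err = S_1/S_0.
  S_0^{−1} = 8^{−1} = 7 (mod 11), so α_err = 7·7 = 49 ≡ 5 = α_5. Error position i = 5.
  Consistency check: S_2/S_1 = 2·8 = 16 ≡ 5 = α_err ✓ (single-error assumption holds).
Step 4: error magnitude e = S_0/v_5 = S_0·∏_{j≠5}(α_5 − α_j) = 8·5 = 40 ≡ 7 (mod 11).
Step 5: correct position 5: c_5 = r_5 − e = 5 − 7 ≡ 9 (mod 11). Hence c = [7, 10, 6, 4, 9].
  Check: interpolating c through the α_i gives m(x) = 8 + 9·x (degree < 2) with m(α_i) = c_i for every i, so c is indeed a codeword.


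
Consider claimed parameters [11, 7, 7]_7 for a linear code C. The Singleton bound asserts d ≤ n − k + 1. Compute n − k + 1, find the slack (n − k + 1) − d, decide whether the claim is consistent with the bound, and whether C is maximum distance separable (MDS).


Singleton RHS = n − k + 1 = 5, slack = -2, bound violated (no such code; not MDS).

Singleton bound: d ≤ n − k + 1.
Here n = 11, k = 7, so n − k + 1 = 5.
Given d = 7, check d ≤ 5: NO.
Slack = (n − k + 1) − d = -2.
The slack is negative: d = 7 exceeds n − k + 1 = 5 by 2, so the Singleton bound is violated and no linear [11, 7, 7]_7 code can exist. In particular it is not MDS (MDS requires d = n − k + 1 exactly).
Description: the claimed parameters are [11, 7, 7]_7; such a code would be impossible (violates the Singleton bound).


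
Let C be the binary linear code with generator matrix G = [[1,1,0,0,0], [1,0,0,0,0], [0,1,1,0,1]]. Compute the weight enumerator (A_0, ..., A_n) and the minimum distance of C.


Weight distribution: A_0 = 1, A_1 = 2, A_2 = 2, A_3 = 2, A_4 = 1. Minimum distance d = 1.

Enumerate all 2^3 = 8 messages m ∈ F_2^3.
For each, compute codeword c = mG in F_2^5, then tally its weight.
  m = 000 → c = 00000, weight = 0.
  m = 100 → c = 11000, weight = 2.
  m = 010 → c = 10000, weight = 1.
  m = 110 → c = 01000, weight = 1.
  m = 001 → c = 01101, weight = 3.
  m = 101 → c = 10101, weight = 3.
  m = 011 → c = 11101, weight = 4.
  m = 111 → c = 00101, weight = 2.
Tally weights:
  weight 0: 1 codewords.
  weight 1: 2 codewords.
  weight 2: 2 codewords.
  weight 3: 2 codewords.
  weight 4: 1 codewords.
Minimum distance d = smallest w > 0 with A_w > 0 = 1.
Sanity: Σ A_w = 8 = 2^3 = 8 ✓.


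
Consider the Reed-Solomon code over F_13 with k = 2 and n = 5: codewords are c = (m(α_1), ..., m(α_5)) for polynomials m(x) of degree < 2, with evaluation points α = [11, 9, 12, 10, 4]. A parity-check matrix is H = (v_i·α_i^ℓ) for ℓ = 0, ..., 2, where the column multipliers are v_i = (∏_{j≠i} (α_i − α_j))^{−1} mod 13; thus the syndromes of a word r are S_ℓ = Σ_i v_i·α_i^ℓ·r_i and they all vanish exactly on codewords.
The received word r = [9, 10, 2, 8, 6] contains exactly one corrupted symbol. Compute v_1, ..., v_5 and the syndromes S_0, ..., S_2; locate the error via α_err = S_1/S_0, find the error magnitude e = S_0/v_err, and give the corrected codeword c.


S = (8, 2, 7), error at position 4, error magnitude e = 5, c = [9, 10, 2, 3, 6].

Step 1: column multipliers v_i = (∏_{j≠i}(α_i − α_j))^{−1} mod 13.
  i = 1 (α = 11): (11−9)(11−12)(11−10)(11−4) = 2·(−1)·1·7 = −14 ≡ 12, so v_1 = 12^{−1} = 12 (mod 13).
  i = 2 (α = 9): (9−11)(9−12)(9−10)(9−4) = (−2)·(−3)·(−1)·5 = −30 ≡ 9, so v_2 = 9^{−1} = 3 (mod 13).
  i = 3 (α = 12): (12−11)(12−9)(12−10)(12−4) = 1·3·2·8 = 48 ≡ 9, so v_3 = 9^{−1} = 3 (mod 13).
  i = 4 (α = 10): (10−11)(10−9)(10−12)(10−4) = (−1)·1·(−2)·6 = 12 ≡ 12, so v_4 = 12^{−1} = 12 (mod 13).
  i = 5 (α = 4): (4−11)(4−9)(4−12)(4−10) = (−7)·(−5)·(−8)·(−6) = 1680 ≡ 3, so v_5 = 3^{−1} = 9 (mod 13).
  v = [12, 3, 3, 12, 9].
Step 2: syndromes of r = [9, 10, 2, 8, 6] (all sums mod 13).
  S_0 = Σ v_i r_i = 12·9 + 3·10 + 3·2 + 12·8 + 9·6 = 294 ≡ 8.
  S_1 = Σ v_i α_i r_i = 12·11·9 + 3·9·10 + 3·12·2 + 12·10·8 + 9·4·6 = 2706 ≡ 2.
  α_i^2 mod 13 = [4, 3, 1, 9, 3].
  S_2 = Σ v_i α_i^2 r_i = 12·4·9 + 3·3·10 + 3·1·2 + 12·9·8 + 9·3·6 = 1554 ≡ 7.
  S = (8, 2, 7) ≠ 0, so r is not a codeword (an error is present).
Step 3: locate the error. For a single error e at position i, S_ℓ = v_i·e·α_i^ℓ, so α_err = S_1/S_0.
  S_0^{−1} = 8^{−1} = 5 (mod 13), so α_err = 2·5 = 10 ≡ 10 = α_4. Error position i = 4.
  Consistency check: S_2/S_1 = 7·7 = 49 ≡ 10 = α_err ✓ (single-error assumption holds).
Step 4: error magnitude e = S_0/v_4 = S_0·∏_{j≠4}(α_4 − α_j) = 8·12 = 96 ≡ 5 (mod 13).
Step 5: correct position 4: c_4 = r_4 − e = 8 − 5 ≡ 3 (mod 13). Hence c = [9, 10, 2, 3, 6].
  Check: interpolating c through the α_i gives m(x) = 8 + 6·x (degree < 2) with m(α_i) = c_i for every i, so c is indeed a codeword.


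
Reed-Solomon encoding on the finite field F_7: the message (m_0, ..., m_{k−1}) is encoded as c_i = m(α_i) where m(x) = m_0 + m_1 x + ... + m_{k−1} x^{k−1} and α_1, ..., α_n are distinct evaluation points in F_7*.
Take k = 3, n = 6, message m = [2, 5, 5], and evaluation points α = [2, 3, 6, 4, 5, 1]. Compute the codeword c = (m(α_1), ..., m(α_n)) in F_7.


c = [4, 6, 2, 4, 5, 5]

Message polynomial: m(x) = 2 + 5·x + 5·x^2 (mod 7).
For each evaluation point α_i, compute m(α_i) mod 7:
  α_1 = 2: Horner steps 5 → 1 → 4, so m(2) = 4.
  α_2 = 3: Horner steps 5 → 6 → 6, so m(3) = 6.
  α_3 = 6: Horner steps 5 → 0 → 2, so m(6) = 2.
  α_4 = 4: Horner steps 5 → 4 → 4, so m(4) = 4.
  α_5 = 5: Horner steps 5 → 2 → 5, so m(5) = 5.
  α_6 = 1: Horner steps 5 → 3 → 5, so m(1) = 5.
Codeword c = [4, 6, 2, 4, 5, 5] ∈ F_7^6.


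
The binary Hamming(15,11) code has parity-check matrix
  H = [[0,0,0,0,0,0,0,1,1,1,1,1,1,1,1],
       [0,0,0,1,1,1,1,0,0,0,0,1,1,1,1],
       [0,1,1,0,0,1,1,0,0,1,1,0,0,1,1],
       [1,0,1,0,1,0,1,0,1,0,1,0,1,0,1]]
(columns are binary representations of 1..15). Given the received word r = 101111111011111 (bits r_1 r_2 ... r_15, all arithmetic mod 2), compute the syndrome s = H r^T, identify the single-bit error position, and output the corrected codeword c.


s = (1, 0, 0, 0)^T, error position = 8, corrected codeword c = 101111101011111

Compute s = H r^T mod 2 one row at a time:
  s_1 = 1 + 1 + 0 + 1 + 1 + 1 + 1 + 1 = 7 ≡ 1 (mod 2).
  s_2 = 1 + 1 + 1 + 1 + 1 + 1 + 1 + 1 = 8 ≡ 0 (mod 2).
  s_3 = 0 + 1 + 1 + 1 + 0 + 1 + 1 + 1 = 6 ≡ 0 (mod 2).
  s_4 = 1 + 1 + 1 + 1 + 1 + 1 + 1 + 1 = 8 ≡ 0 (mod 2).
s = (1, 0, 0, 0)^T — this equals column 8 of H (binary 1000), so error is at position 8.
Correct: flip bit 8 of r = 101111111011111 to get c = 101111101011111.


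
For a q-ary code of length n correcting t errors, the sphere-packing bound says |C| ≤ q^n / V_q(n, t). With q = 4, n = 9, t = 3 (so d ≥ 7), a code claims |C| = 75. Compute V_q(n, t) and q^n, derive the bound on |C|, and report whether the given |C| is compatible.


V_q(n, t) = 2620, q^n = 262144, Hamming bound = 100, |C| = 75 ≤ bound (satisfied).

Step 1: Compute V_q(n, t) = Σ_{j=0}^3 C(n, j) (q−1)^j.
  j = 0: C(9,0)·(3)^0 = 1·1 = 1.
  j = 1: C(9,1)·(3)^1 = 9·3 = 27.
  j = 2: C(9,2)·(3)^2 = 36·9 = 324.
  j = 3: C(9,3)·(3)^3 = 84·27 = 2268.
  V_q(n, t) = 1 + 27 + 324 + 2268 = 2620.
Step 2: q^n = 4^9 = 262144.
Step 3: Hamming bound ⌊q^n / V_q(n,t)⌋ = ⌊262144/2620⌋ = 100.
Step 4: Compare |C| = 75 to 100: satisfied.
The claimed |C| lies below the Hamming bound.


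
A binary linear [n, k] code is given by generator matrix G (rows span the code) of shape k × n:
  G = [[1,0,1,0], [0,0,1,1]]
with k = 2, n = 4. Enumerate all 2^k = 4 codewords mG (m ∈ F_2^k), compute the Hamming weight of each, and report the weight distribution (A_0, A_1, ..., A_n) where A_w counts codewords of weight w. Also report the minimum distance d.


Weight distribution: A_0 = 1, A_2 = 3. Minimum distance d = 2.

Enumerate all 2^2 = 4 messages m ∈ F_2^2.
For each, compute codeword c = mG in F_2^4, then tally its weight.
  m = 00 → c = 0000, weight = 0.
  m = 10 → c = 1010, weight = 2.
  m = 01 → c = 0011, weight = 2.
  m = 11 → c = 1001, weight = 2.
Tally weights:
  weight 0: 1 codewords.
  weight 2: 3 codewords.
Minimum distance d = smallest w > 0 with A_w > 0 = 2.
Sanity: Σ A_w = 4 = 2^2 = 4 ✓.


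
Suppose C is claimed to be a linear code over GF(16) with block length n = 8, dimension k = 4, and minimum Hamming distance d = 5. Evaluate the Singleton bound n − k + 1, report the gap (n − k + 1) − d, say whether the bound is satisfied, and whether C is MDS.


Singleton RHS = n − k + 1 = 5, slack = 0, bound satisfied, MDS.

Singleton bound: d ≤ n − k + 1.
Here n = 8, k = 4, so n − k + 1 = 5.
Given d = 5, check d ≤ 5: YES.
Slack = (n − k + 1) − d = 0.
The code is MDS (slack = 0).
Description: the claimed parameters are [8, 4, 5]_16; such a code would be MDS (meets Singleton bound).


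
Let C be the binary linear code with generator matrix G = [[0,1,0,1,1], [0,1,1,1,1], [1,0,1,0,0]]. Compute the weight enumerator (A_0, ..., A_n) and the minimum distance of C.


Weight distribution: A_0 = 1, A_1 = 2, A_2 = 1, A_3 = 1, A_4 = 2, A_5 = 1. Minimum distance d = 1.

Enumerate all 2^3 = 8 messages m ∈ F_2^3.
For each, compute codeword c = mG in F_2^5, then tally its weight.
  m = 000 → c = 00000, weight = 0.
  m = 100 → c = 01011, weight = 3.
  m = 010 → c = 01111, weight = 4.
  m = 110 → c = 00100, weight = 1.
  m = 001 → c = 10100, weight = 2.
  m = 101 → c = 11111, weight = 5.
  m = 011 → c = 11011, weight = 4.
  m = 111 → c = 10000, weight = 1.
Tally weights:
  weight 0: 1 codewords.
  weight 1: 2 codewords.
  weight 2: 1 codewords.
  weight 3: 1 codewords.
  weight 4: 2 codewords.
  weight 5: 1 codewords.
Minimum distance d = smallest w > 0 with A_w > 0 = 1.
Sanity: Σ A_w = 8 = 2^3 = 8 ✓.


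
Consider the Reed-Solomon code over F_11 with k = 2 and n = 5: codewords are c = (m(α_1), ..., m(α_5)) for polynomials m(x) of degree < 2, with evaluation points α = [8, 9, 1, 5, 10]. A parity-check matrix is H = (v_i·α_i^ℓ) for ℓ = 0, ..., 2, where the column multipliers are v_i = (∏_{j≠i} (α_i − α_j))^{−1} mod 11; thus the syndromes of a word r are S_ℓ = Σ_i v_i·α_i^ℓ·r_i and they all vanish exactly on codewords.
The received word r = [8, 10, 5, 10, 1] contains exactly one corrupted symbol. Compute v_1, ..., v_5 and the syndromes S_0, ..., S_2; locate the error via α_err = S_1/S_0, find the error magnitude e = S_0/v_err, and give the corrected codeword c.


S = (4, 9, 1), error at position 4, error magnitude e = 8, c = [8, 10, 5, 2, 1].

Step 1: column multipliers v_i = (∏_{j≠i}(α_i − α_j))^{−1} mod 11.
  i = 1 (α = 8): (8−9)(8−1)(8−5)(8−10) = (−1)·7·3·(−2) = 42 ≡ 9, so v_1 = 9^{−1} = 5 (mod 11).
  i = 2 (α = 9): (9−8)(9−1)(9−5)(9−10) = 1·8·4·(−1) = −32 ≡ 1, so v_2 = 1^{−1} = 1 (mod 11).
  i = 3 (α = 1): (1−8)(1−9)(1−5)(1−10) = (−7)·(−8)·(−4)·(−9) = 2016 ≡ 3, so v_3 = 3^{−1} = 4 (mod 11).
  i = 4 (α = 5): (5−8)(5−9)(5−1)(5−10) = (−3)·(−4)·4·(−5) = −240 ≡ 2, so v_4 = 2^{−1} = 6 (mod 11).
  i = 5 (α = 10): (10−8)(10−9)(10−1)(10−5) = 2·1·9·5 = 90 ≡ 2, so v_5 = 2^{−1} = 6 (mod 11).
  v = [5, 1, 4, 6, 6].
Step 2: syndromes of r = [8, 10, 5, 10, 1] (all sums mod 11).
  S_0 = Σ v_i r_i = 5·8 + 1·10 + 4·5 + 6·10 + 6·1 = 136 ≡ 4.
  S_1 = Σ v_i α_i r_i = 5·8·8 + 1·9·10 + 4·1·5 + 6·5·10 + 6·10·1 = 790 ≡ 9.
  α_i^2 mod 11 = [9, 4, 1, 3, 1].
  S_2 = Σ v_i α_i^2 r_i = 5·9·8 + 1·4·10 + 4·1·5 + 6·3·10 + 6·1·1 = 606 ≡ 1.
  S = (4, 9, 1) ≠ 0, so r is not a codeword (an error is present).
Step 3: locate the error. For a single error e at position i, S_ℓ = v_i·e·α_i^ℓ, so α_err = S_1/S_0.
  S_0^{−1} = 4^{−1} = 3 (mod 11), so α_err = 9·3 = 27 ≡ 5 = α_4. Error position i = 4.
  Consistency check: S_2/S_1 = 1·5 = 5 ≡ 5 = α_err ✓ (single-error assumption holds).
Step 4: error magnitude e = S_0/v_4 = S_0·∏_{j≠4}(α_4 − α_j) = 4·2 = 8 ≡ 8 (mod 11).
Step 5: correct position 4: c_4 = r_4 − e = 10 − 8 ≡ 2 (mod 11). Hence c = [8, 10, 5, 2, 1].
  Check: interpolating c through the α_i gives m(x) = 3 + 2·x (degree < 2) with m(α_i) = c_i for every i, so c is indeed a codeword.


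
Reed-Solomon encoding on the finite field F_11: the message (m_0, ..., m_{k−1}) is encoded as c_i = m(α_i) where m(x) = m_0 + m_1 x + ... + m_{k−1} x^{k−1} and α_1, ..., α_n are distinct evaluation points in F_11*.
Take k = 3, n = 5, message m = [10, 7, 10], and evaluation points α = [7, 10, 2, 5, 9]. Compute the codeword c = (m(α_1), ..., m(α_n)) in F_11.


c = [10, 2, 9, 9, 3]

Message polynomial: m(x) = 10 + 7·x + 10·x^2 (mod 11).
For each evaluation point α_i, compute m(α_i) mod 11:
  α_1 = 7: Horner steps 10 → 0 → 10, so m(7) = 10.
  α_2 = 10: Horner steps 10 → 8 → 2, so m(10) = 2.
  α_3 = 2: Horner steps 10 → 5 → 9, so m(2) = 9.
  α_4 = 5: Horner steps 10 → 2 → 9, so m(5) = 9.
  α_5 = 9: Horner steps 10 → 9 → 3, so m(9) = 3.
Codeword c = [10, 2, 9, 9, 3] ∈ F_11^5.


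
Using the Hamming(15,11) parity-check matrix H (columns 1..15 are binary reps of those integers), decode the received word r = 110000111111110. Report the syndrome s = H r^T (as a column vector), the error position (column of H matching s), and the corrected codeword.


s = (1, 0, 1, 1)^T, error position = 11, corrected codeword c = 110000111101110

Compute s = H r^T mod 2 one row at a time:
  s_1 = 1 + 1 + 1 + 1 + 1 + 1 + 1 + 0 = 7 ≡ 1 (mod 2).
  s_2 = 0 + 0 + 0 + 1 + 1 + 1 + 1 + 0 = 4 ≡ 0 (mod 2).
  s_3 = 1 + 0 + 0 + 1 + 1 + 1 + 1 + 0 = 5 ≡ 1 (mod 2).
  s_4 = 1 + 0 + 0 + 1 + 1 + 1 + 1 + 0 = 5 ≡ 1 (mod 2).
s = (1, 0, 1, 1)^T — this equals column 11 of H (binary 1011), so error is at position 11.
Correct: flip bit 11 of r = 110000111111110 to get c = 110000111101110.


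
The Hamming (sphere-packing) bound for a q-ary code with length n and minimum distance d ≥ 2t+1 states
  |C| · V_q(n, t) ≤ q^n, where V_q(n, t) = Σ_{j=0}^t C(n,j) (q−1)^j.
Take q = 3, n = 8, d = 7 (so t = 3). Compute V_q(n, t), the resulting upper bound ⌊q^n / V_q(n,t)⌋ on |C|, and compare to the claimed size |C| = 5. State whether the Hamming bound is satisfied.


V_q(n, t) = 577, q^n = 6561, Hamming bound = 11, |C| = 5 ≤ bound (satisfied).

Step 1: Compute V_q(n, t) = Σ_{j=0}^3 C(n, j) (q−1)^j.
  j = 0: C(8,0)·(2)^0 = 1·1 = 1.
  j = 1: C(8,1)·(2)^1 = 8·2 = 16.
  j = 2: C(8,2)·(2)^2 = 28·4 = 112.
  j = 3: C(8,3)·(2)^3 = 56·8 = 448.
  V_q(n, t) = 1 + 16 + 112 + 448 = 577.
Step 2: q^n = 3^8 = 6561.
Step 3: Hamming bound ⌊q^n / V_q(n,t)⌋ = ⌊6561/577⌋ = 11.
Step 4: Compare |C| = 5 to 11: satisfied.
The claimed |C| lies below the Hamming bound.


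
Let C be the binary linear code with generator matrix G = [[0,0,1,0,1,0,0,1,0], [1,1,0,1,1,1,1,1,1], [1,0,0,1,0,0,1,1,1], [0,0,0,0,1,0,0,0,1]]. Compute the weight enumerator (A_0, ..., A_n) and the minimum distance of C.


Weight distribution: A_0 = 1, A_2 = 1, A_3 = 4, A_4 = 2, A_5 = 2, A_6 = 3, A_7 = 2, A_8 = 1. Minimum distance d = 2.

Enumerate all 2^4 = 16 messages m ∈ F_2^4.
For each, compute codeword c = mG in F_2^9, then tally its weight.
  m = 0000 → c = 000000000, weight = 0.
  m = 1000 → c = 001010010, weight = 3.
  m = 0100 → c = 110111111, weight = 8.
  m = 1100 → c = 111101101, weight = 7.
  m = 0010 → c = 100100111, weight = 5.
  m = 1010 → c = 101110101, weight = 6.
  m = 0110 → c = 010011000, weight = 3.
  m = 1110 → c = 011001010, weight = 4.
  m = 0001 → c = 000010001, weight = 2.
  m = 1001 → c = 001000011, weight = 3.
  m = 0101 → c = 110101110, weight = 6.
  m = 1101 → c = 111111100, weight = 7.
  m = 0011 → c = 100110110, weight = 5.
  m = 1011 → c = 101100100, weight = 4.
  m = 0111 → c = 010001001, weight = 3.
  m = 1111 → c = 011011011, weight = 6.
Tally weights:
  weight 0: 1 codewords.
  weight 2: 1 codewords.
  weight 3: 4 codewords.
  weight 4: 2 codewords.
  weight 5: 2 codewords.
  weight 6: 3 codewords.
  weight 7: 2 codewords.
  weight 8: 1 codewords.
Minimum distance d = smallest w > 0 with A_w > 0 = 2.
Sanity: Σ A_w = 16 = 2^4 = 16 ✓.


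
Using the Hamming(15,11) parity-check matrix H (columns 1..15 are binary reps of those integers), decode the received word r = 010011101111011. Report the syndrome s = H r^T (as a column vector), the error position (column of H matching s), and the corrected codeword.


s = (0, 0, 1, 1)^T, error position = 3, corrected codeword c = 011011101111011

Compute s = H r^T mod 2 one row at a time:
  s_1 = 0 + 1 + 1 + 1 + 1 + 0 + 1 + 1 = 6 ≡ 0 (mod 2).
  s_2 = 0 + 1 + 1 + 1 + 1 + 0 + 1 + 1 = 6 ≡ 0 (mod 2).
  s_3 = 1 + 0 + 1 + 1 + 1 + 1 + 1 + 1 = 7 ≡ 1 (mod 2).
  s_4 = 0 + 0 + 1 + 1 + 1 + 1 + 0 + 1 = 5 ≡ 1 (mod 2).
s = (0, 0, 1, 1)^T — this equals column 3 of H (binary 0011), so error is at position 3.
Correct: flip bit 3 of r = 010011101111011 to get c = 011011101111011.


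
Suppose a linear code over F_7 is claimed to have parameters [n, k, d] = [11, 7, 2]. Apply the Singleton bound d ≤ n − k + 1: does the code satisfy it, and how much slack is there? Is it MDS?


Singleton RHS = n − k + 1 = 5, slack = 3, bound satisfied, not MDS.

Singleton bound: d ≤ n − k + 1.
Here n = 11, k = 7, so n − k + 1 = 5.
Given d = 2, check d ≤ 5: YES.
Slack = (n − k + 1) − d = 3.
The code is NOT MDS (slack = 3 > 0).
Description: the claimed parameters are [11, 7, 2]_7; such a code would be non-MDS.


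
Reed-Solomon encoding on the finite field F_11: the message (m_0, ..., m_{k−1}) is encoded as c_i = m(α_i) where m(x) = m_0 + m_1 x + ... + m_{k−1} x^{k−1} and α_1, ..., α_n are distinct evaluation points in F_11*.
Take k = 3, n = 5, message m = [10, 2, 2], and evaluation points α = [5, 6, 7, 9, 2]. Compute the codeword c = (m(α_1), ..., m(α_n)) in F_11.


c = [4, 6, 1, 3, 0]

Message polynomial: m(x) = 10 + 2·x + 2·x^2 (mod 11).
For each evaluation point α_i, compute m(α_i) mod 11:
  α_1 = 5: Horner steps 2 → 1 → 4, so m(5) = 4.
  α_2 = 6: Horner steps 2 → 3 → 6, so m(6) = 6.
  α_3 = 7: Horner steps 2 → 5 → 1, so m(7) = 1.
  α_4 = 9: Horner steps 2 → 9 → 3, so m(9) = 3.
  α_5 = 2: Horner steps 2 → 6 → 0, so m(2) = 0.
Codeword c = [4, 6, 1, 3, 0] ∈ F_11^5.


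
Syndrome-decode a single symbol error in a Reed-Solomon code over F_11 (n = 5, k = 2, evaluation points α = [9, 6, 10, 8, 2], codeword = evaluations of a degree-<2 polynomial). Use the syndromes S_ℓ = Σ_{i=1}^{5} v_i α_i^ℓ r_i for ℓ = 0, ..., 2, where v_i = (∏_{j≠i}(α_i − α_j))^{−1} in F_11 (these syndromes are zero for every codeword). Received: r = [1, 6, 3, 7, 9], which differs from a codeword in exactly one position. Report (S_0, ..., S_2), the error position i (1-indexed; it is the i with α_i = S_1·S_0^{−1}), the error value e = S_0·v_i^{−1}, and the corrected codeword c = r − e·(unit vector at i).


S = (4, 10, 3), error at position 4, error magnitude e = 8, c = [1, 6, 3, 10, 9].

Step 1: column multipliers v_i = (∏_{j≠i}(α_i − α_j))^{−1} mod 11.
  i = 1 (α = 9): (9−6)(9−10)(9−8)(9−2) = 3·(−1)·1·7 = −21 ≡ 1, so v_1 = 1^{−1} = 1 (mod 11).
  i = 2 (α = 6): (6−9)(6−10)(6−8)(6−2) = (−3)·(−4)·(−2)·4 = −96 ≡ 3, so v_2 = 3^{−1} = 4 (mod 11).
  i = 3 (α = 10): (10−9)(10−6)(10−8)(10−2) = 1·4·2·8 = 64 ≡ 9, so v_3 = 9^{−1} = 5 (mod 11).
  i = 4 (α = 8): (8−9)(8−6)(8−10)(8−2) = (−1)·2·(−2)·6 = 24 ≡ 2, so v_4 = 2^{−1} = 6 (mod 11).
  i = 5 (α = 2): (2−9)(2−6)(2−10)(2−8) = (−7)·(−4)·(−8)·(−6) = 1344 ≡ 2, so v_5 = 2^{−1} = 6 (mod 11).
  v = [1, 4, 5, 6, 6].
Step 2: syndromes of r = [1, 6, 3, 7, 9] (all sums mod 11).
  S_0 = Σ v_i r_i = 1·1 + 4·6 + 5·3 + 6·7 + 6·9 = 136 ≡ 4.
  S_1 = Σ v_i α_i r_i = 1·9·1 + 4·6·6 + 5·10·3 + 6·8·7 + 6·2·9 = 747 ≡ 10.
  α_i^2 mod 11 = [4, 3, 1, 9, 4].
  S_2 = Σ v_i α_i^2 r_i = 1·4·1 + 4·3·6 + 5·1·3 + 6·9·7 + 6·4·9 = 685 ≡ 3.
  S = (4, 10, 3) ≠ 0, so r is not a codeword (an error is present).
Step 3: locate the error. For a single error e at position i, S_ℓ = v_i·e·α_i^ℓ, so α_err = S_1/S_0.
  S_0^{−1} = 4^{−1} = 3 (mod 11), so α_err = 10·3 = 30 ≡ 8 = α_4. Error position i = 4.
  Consistency check: S_2/S_1 = 3·10 = 30 ≡ 8 = α_err ✓ (single-error assumption holds).
Step 4: error magnitude e = S_0/v_4 = S_0·∏_{j≠4}(α_4 − α_j) = 4·2 = 8 ≡ 8 (mod 11).
Step 5: correct position 4: c_4 = r_4 − e = 7 − 8 ≡ 10 (mod 11). Hence c = [1, 6, 3, 10, 9].
  Check: interpolating c through the α_i gives m(x) = 5 + 2·x (degree < 2) with m(α_i) = c_i for every i, so c is indeed a codeword.


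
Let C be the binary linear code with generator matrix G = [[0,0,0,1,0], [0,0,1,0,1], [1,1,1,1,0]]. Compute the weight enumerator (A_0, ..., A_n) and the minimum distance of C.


Weight distribution: A_0 = 1, A_1 = 1, A_2 = 1, A_3 = 3, A_4 = 2. Minimum distance d = 1.

Enumerate all 2^3 = 8 messages m ∈ F_2^3.
For each, compute codeword c = mG in F_2^5, then tally its weight.
  m = 000 → c = 00000, weight = 0.
  m = 100 → c = 00010, weight = 1.
  m = 010 → c = 00101, weight = 2.
  m = 110 → c = 00111, weight = 3.
  m = 001 → c = 11110, weight = 4.
  m = 101 → c = 11100, weight = 3.
  m = 011 → c = 11011, weight = 4.
  m = 111 → c = 11001, weight = 3.
Tally weights:
  weight 0: 1 codewords.
  weight 1: 1 codewords.
  weight 2: 1 codewords.
  weight 3: 3 codewords.
  weight 4: 2 codewords.
Minimum distance d = smallest w > 0 with A_w > 0 = 1.
Sanity: Σ A_w = 8 = 2^3 = 8 ✓.


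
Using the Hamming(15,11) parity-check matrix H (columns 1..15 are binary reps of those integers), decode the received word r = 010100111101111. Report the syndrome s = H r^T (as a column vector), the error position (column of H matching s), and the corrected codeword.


s = (1, 0, 1, 0)^T, error position = 10, corrected codeword c = 010100111001111

Compute s = H r^T mod 2 one row at a time:
  s_1 = 1 + 1 + 1 + 0 + 1 + 1 + 1 + 1 = 7 ≡ 1 (mod 2).
  s_2 = 1 + 0 + 0 + 1 + 1 + 1 + 1 + 1 = 6 ≡ 0 (mod 2).
  s_3 = 1 + 0 + 0 + 1 + 1 + 0 + 1 + 1 = 5 ≡ 1 (mod 2).
  s_4 = 0 + 0 + 0 + 1 + 1 + 0 + 1 + 1 = 4 ≡ 0 (mod 2).
s = (1, 0, 1, 0)^T — this equals column 10 of H (binary 1010), so error is at position 10.
Correct: flip bit 10 of r = 010100111101111 to get c = 010100111001111.


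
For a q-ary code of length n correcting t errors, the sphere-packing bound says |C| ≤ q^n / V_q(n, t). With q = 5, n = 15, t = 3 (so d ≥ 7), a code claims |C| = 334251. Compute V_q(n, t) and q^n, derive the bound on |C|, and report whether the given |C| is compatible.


V_q(n, t) = 30861, q^n = 30517578125, Hamming bound = 988871, |C| = 334251 ≤ bound (satisfied).

Step 1: Compute V_q(n, t) = Σ_{j=0}^3 C(n, j) (q−1)^j.
  j = 0: C(15,0)·(4)^0 = 1·1 = 1.
  j = 1: C(15,1)·(4)^1 = 15·4 = 60.
  j = 2: C(15,2)·(4)^2 = 105·16 = 1680.
  j = 3: C(15,3)·(4)^3 = 455·64 = 29120.
  V_q(n, t) = 1 + 60 + 1680 + 29120 = 30861.
Step 2: q^n = 5^15 = 30517578125.
Step 3: Hamming bound ⌊q^n / V_q(n,t)⌋ = ⌊30517578125/30861⌋ = 988871.
Step 4: Compare |C| = 334251 to 988871: satisfied.
The claimed |C| lies below the Hamming bound.


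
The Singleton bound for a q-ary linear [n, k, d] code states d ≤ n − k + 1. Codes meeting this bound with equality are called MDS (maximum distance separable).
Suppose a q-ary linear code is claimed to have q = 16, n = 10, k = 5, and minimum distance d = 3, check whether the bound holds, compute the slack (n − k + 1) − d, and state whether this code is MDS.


Singleton RHS = n − k + 1 = 6, slack = 3, bound satisfied, not MDS.

Singleton bound: d ≤ n − k + 1.
Here n = 10, k = 5, so n − k + 1 = 6.
Given d = 3, check d ≤ 6: YES.
Slack = (n − k + 1) − d = 3.
The code is NOT MDS (slack = 3 > 0).
Description: the claimed parameters are [10, 5, 3]_16; such a code would be non-MDS.


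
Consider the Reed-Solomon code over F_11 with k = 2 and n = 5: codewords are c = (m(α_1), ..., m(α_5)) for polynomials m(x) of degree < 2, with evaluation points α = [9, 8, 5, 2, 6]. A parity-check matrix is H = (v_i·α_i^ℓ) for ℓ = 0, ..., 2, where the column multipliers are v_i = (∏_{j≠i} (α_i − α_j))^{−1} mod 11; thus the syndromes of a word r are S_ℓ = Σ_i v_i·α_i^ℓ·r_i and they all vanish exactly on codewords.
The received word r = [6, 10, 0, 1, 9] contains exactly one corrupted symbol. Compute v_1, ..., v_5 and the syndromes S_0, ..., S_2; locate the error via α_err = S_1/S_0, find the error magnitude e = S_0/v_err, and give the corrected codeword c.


S = (1, 6, 3), error at position 5, error magnitude e = 2, c = [6, 10, 0, 1, 7].

Step 1: column multipliers v_i = (∏_{j≠i}(α_i − α_j))^{−1} mod 11.
  i = 1 (α = 9): (9−8)(9−5)(9−2)(9−6) = 1·4·7·3 = 84 ≡ 7, so v_1 = 7^{−1} = 8 (mod 11).
  i = 2 (α = 8): (8−9)(8−5)(8−2)(8−6) = (−1)·3·6·2 = −36 ≡ 8, so v_2 = 8^{−1} = 7 (mod 11).
  i = 3 (α = 5): (5−9)(5−8)(5−2)(5−6) = (−4)·(−3)·3·(−1) = −36 ≡ 8, so v_3 = 8^{−1} = 7 (mod 11).
  i = 4 (α = 2): (2−9)(2−8)(2−5)(2−6) = (−7)·(−6)·(−3)·(−4) = 504 ≡ 9, so v_4 = 9^{−1} = 5 (mod 11).
  i = 5 (α = 6): (6−9)(6−8)(6−5)(6−2) = (−3)·(−2)·1·4 = 24 ≡ 2, so v_5 = 2^{−1} = 6 (mod 11).
  v = [8, 7, 7, 5, 6].
Step 2: syndromes of r = [6, 10, 0, 1, 9] (all sums mod 11).
  S_0 = Σ v_i r_i = 8·6 + 7·10 + 7·0 + 5·1 + 6·9 = 177 ≡ 1.
  S_1 = Σ v_i α_i r_i = 8·9·6 + 7·8·10 + 7·5·0 + 5·2·1 + 6·6·9 = 1326 ≡ 6.
  α_i^2 mod 11 = [4, 9, 3, 4, 3].
  S_2 = Σ v_i α_i^2 r_i = 8·4·6 + 7·9·10 + 7·3·0 + 5·4·1 + 6·3·9 = 1004 ≡ 3.
  S = (1, 6, 3) ≠ 0, so r is not a codeword (an error is present).
Step 3: locate the error. For a single error e at position i, S_ℓ = v_i·e·α_i^ℓ, so α_err = S_1/S_0.
  S_0^{−1} = 1^{−1} = 1 (mod 11), so α_err = 6·1 = 6 ≡ 6 = α_5. Error position i = 5.
  Consistency check: S_2/S_1 = 3·2 = 6 ≡ 6 = α_err ✓ (single-error assumption holds).
Step 4: error magnitude e = S_0/v_5 = S_0·∏_{j≠5}(α_5 − α_j) = 1·2 = 2 ≡ 2 (mod 11).
Step 5: correct position 5: c_5 = r_5 − e = 9 − 2 ≡ 7 (mod 11). Hence c = [6, 10, 0, 1, 7].
  Check: interpolating c through the α_i gives m(x) = 9 + 7·x (degree < 2) with m(α_i) = c_i for every i, so c is indeed a codeword.


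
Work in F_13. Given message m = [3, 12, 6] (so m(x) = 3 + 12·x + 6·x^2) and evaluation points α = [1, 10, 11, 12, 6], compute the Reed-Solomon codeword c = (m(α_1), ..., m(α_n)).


c = [8, 8, 3, 10, 5]

Message polynomial: m(x) = 3 + 12·x + 6·x^2 (mod 13).
For each evaluation point α_i, compute m(α_i) mod 13:
  α_1 = 1: Horner steps 6 → 5 → 8, so m(1) = 8.
  α_2 = 10: Horner steps 6 → 7 → 8, so m(10) = 8.
  α_3 = 11: Horner steps 6 → 0 → 3, so m(11) = 3.
  α_4 = 12: Horner steps 6 → 6 → 10, so m(12) = 10.
  α_5 = 6: Horner steps 6 → 9 → 5, so m(6) = 5.
Codeword c = [8, 8, 3, 10, 5] ∈ F_13^5.


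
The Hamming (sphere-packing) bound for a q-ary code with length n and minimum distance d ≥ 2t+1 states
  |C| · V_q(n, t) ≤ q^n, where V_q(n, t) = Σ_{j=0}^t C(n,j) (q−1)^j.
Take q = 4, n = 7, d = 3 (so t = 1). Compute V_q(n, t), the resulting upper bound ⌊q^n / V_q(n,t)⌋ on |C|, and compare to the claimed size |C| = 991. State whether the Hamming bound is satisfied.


V_q(n, t) = 22, q^n = 16384, Hamming bound = 744, |C| = 991 > bound (violated).

Step 1: Compute V_q(n, t) = Σ_{j=0}^1 C(n, j) (q−1)^j.
  j = 0: C(7,0)·(3)^0 = 1·1 = 1.
  j = 1: C(7,1)·(3)^1 = 7·3 = 21.
  V_q(n, t) = 1 + 21 = 22.
Step 2: q^n = 4^7 = 16384.
Step 3: Hamming bound ⌊q^n / V_q(n,t)⌋ = ⌊16384/22⌋ = 744.
Step 4: Compare |C| = 991 to 744: violated.
The claimed |C| lies above the Hamming bound, so no 4-ary code of length 7 with d ≥ 3 can have 991 codewords.


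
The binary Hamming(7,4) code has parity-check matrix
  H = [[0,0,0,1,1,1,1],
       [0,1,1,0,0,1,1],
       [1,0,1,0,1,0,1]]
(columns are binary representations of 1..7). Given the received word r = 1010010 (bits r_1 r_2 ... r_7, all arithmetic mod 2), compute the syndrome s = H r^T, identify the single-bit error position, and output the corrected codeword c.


s = (1, 0, 0)^T, error position = 4, corrected codeword c = 1011010

Compute s = H r^T mod 2 one row at a time:
  s_1 = 0 + 0 + 1 + 0 = 1 ≡ 1 (mod 2).
  s_2 = 0 + 1 + 1 + 0 = 2 ≡ 0 (mod 2).
  s_3 = 1 + 1 + 0 + 0 = 2 ≡ 0 (mod 2).
s = (1, 0, 0)^T — this equals column 4 of H (binary 100), so error is at position 4.
Correct: flip bit 4 of r = 1010010 to get c = 1011010.


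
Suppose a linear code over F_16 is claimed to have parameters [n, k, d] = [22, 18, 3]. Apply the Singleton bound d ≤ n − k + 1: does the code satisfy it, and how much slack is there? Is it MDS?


Singleton RHS = n − k + 1 = 5, slack = 2, bound satisfied, not MDS.

Singleton bound: d ≤ n − k + 1.
Here n = 22, k = 18, so n − k + 1 = 5.
Given d = 3, check d ≤ 5: YES.
Slack = (n − k + 1) − d = 2.
The code is NOT MDS (slack = 2 > 0).
Description: the claimed parameters are [22, 18, 3]_16; such a code would be non-MDS.


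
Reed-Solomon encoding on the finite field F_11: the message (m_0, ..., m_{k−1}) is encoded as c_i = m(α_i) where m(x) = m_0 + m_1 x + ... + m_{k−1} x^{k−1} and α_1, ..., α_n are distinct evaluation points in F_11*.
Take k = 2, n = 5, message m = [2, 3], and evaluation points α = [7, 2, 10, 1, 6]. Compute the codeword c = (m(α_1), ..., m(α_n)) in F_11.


c = [1, 8, 10, 5, 9]

Message polynomial: m(x) = 2 + 3·x (mod 11).
For each evaluation point α_i, compute m(α_i) mod 11:
  α_1 = 7: Horner steps 3 → 1, so m(7) = 1.
  α_2 = 2: Horner steps 3 → 8, so m(2) = 8.
  α_3 = 10: Horner steps 3 → 10, so m(10) = 10.
  α_4 = 1: Horner steps 3 → 5, so m(1) = 5.
  α_5 = 6: Horner steps 3 → 9, so m(6) = 9.
Codeword c = [1, 8, 10, 5, 9] ∈ F_11^5.


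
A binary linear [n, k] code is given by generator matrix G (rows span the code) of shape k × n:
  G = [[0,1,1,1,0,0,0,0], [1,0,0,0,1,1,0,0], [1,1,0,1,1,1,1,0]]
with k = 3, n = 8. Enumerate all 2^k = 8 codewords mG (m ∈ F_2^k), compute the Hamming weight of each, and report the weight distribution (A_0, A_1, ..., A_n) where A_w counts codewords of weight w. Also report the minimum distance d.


Weight distribution: A_0 = 1, A_2 = 1, A_3 = 3, A_5 = 1, A_6 = 2. Minimum distance d = 2.

Enumerate all 2^3 = 8 messages m ∈ F_2^3.
For each, compute codeword c = mG in F_2^8, then tally its weight.
  m = 000 → c = 00000000, weight = 0.
  m = 100 → c = 01110000, weight = 3.
  m = 010 → c = 10001100, weight = 3.
  m = 110 → c = 11111100, weight = 6.
  m = 001 → c = 11011110, weight = 6.
  m = 101 → c = 10101110, weight = 5.
  m = 011 → c = 01010010, weight = 3.
  m = 111 → c = 00100010, weight = 2.
Tally weights:
  weight 0: 1 codewords.
  weight 2: 1 codewords.
  weight 3: 3 codewords.
  weight 5: 1 codewords.
  weight 6: 2 codewords.
Minimum distance d = smallest w > 0 with A_w > 0 = 2.
Sanity: Σ A_w = 8 = 2^3 = 8 ✓.


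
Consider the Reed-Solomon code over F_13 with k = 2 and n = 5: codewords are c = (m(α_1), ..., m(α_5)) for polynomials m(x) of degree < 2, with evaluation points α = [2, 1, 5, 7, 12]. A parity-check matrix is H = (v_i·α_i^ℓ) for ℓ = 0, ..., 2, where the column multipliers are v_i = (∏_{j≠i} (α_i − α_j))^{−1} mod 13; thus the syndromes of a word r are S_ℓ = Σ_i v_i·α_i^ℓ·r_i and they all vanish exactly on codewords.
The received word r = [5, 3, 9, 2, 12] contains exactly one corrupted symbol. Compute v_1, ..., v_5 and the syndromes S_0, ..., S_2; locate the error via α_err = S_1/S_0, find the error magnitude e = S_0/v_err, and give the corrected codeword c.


S = (2, 10, 11), error at position 3, error magnitude e = 11, c = [5, 3, 11, 2, 12].

Step 1: column multipliers v_i = (∏_{j≠i}(α_i − α_j))^{−1} mod 13.
  i = 1 (α = 2): (2−1)(2−5)(2−7)(2−12) = 1·(−3)·(−5)·(−10) = −150 ≡ 6, so v_1 = 6^{−1} = 11 (mod 13).
  i = 2 (α = 1): (1−2)(1−5)(1−7)(1−12) = (−1)·(−4)·(−6)·(−11) = 264 ≡ 4, so v_2 = 4^{−1} = 10 (mod 13).
  i = 3 (α = 5): (5−2)(5−1)(5−7)(5−12) = 3·4·(−2)·(−7) = 168 ≡ 12, so v_3 = 12^{−1} = 12 (mod 13).
  i = 4 (α = 7): (7−2)(7−1)(7−5)(7−12) = 5·6·2·(−5) = −300 ≡ 12, so v_4 = 12^{−1} = 12 (mod 13).
  i = 5 (α = 12): (12−2)(12−1)(12−5)(12−7) = 10·11·7·5 = 3850 ≡ 2, so v_5 = 2^{−1} = 7 (mod 13).
  v = [11, 10, 12, 12, 7].
Step 2: syndromes of r = [5, 3, 9, 2, 12] (all sums mod 13).
  S_0 = Σ v_i r_i = 11·5 + 10·3 + 12·9 + 12·2 + 7·12 = 301 ≡ 2.
  S_1 = Σ v_i α_i r_i = 11·2·5 + 10·1·3 + 12·5·9 + 12·7·2 + 7·12·12 = 1856 ≡ 10.
  α_i^2 mod 13 = [4, 1, 12, 10, 1].
  S_2 = Σ v_i α_i^2 r_i = 11·4·5 + 10·1·3 + 12·12·9 + 12·10·2 + 7·1·12 = 1870 ≡ 11.
  S = (2, 10, 11) ≠ 0, so r is not a codeword (an error is present).
Step 3: locate the error. For a single error e at position i, S_ℓ = v_i·e·α_i^ℓ, so α_err = S_1/S_0.
  S_0^{−1} = 2^{−1} = 7 (mod 13), so α_err = 10·7 = 70 ≡ 5 = α_3. Error position i = 3.
  Consistency check: S_2/S_1 = 11·4 = 44 ≡ 5 = α_err ✓ (single-error assumption holds).
Step 4: error magnitude e = S_0/v_3 = S_0·∏_{j≠3}(α_3 − α_j) = 2·12 = 24 ≡ 11 (mod 13).
Step 5: correct position 3: c_3 = r_3 − e = 9 − 11 ≡ 11 (mod 13). Hence c = [5, 3, 11, 2, 12].
  Check: interpolating c through the α_i gives m(x) = 1 + 2·x (degree < 2) with m(α_i) = c_i for every i, so c is indeed a codeword.


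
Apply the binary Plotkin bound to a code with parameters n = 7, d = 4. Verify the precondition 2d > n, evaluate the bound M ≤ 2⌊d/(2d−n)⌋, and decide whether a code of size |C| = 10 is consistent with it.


Plotkin bound M ≤ 8; given |C| = 10 > bound (violated).

Check applicability: 2d = 8, n = 7.
2d − n = 1 > 0, so Plotkin applies.
Compute d/(2d−n) = 4/1 ≈ 4.0000.
⌊d/(2d−n)⌋ = 4.
Plotkin bound: M ≤ 2·4 = 8.
Given |C| = 10, check: VIOLATED.
This |C| is above the Plotkin bound, so no binary code with n = 7, d = 4 and 10 codewords exists.


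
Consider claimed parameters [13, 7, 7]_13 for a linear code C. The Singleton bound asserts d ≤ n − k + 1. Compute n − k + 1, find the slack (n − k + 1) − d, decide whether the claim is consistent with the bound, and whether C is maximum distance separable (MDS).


Singleton RHS = n − k + 1 = 7, slack = 0, bound satisfied, MDS.

Singleton bound: d ≤ n − k + 1.
Here n = 13, k = 7, so n − k + 1 = 7.
Given d = 7, check d ≤ 7: YES.
Slack = (n − k + 1) − d = 0.
The code is MDS (slack = 0).
Description: the claimed parameters are [13, 7, 7]_13; such a code would be MDS (meets Singleton bound).


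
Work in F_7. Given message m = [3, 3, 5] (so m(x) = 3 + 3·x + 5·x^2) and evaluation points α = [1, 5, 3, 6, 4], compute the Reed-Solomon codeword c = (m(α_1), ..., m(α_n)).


c = [4, 3, 1, 5, 4]

Message polynomial: m(x) = 3 + 3·x + 5·x^2 (mod 7).
For each evaluation point α_i, compute m(α_i) mod 7:
  α_1 = 1: Horner steps 5 → 1 → 4, so m(1) = 4.
  α_2 = 5: Horner steps 5 → 0 → 3, so m(5) = 3.
  α_3 = 3: Horner steps 5 → 4 → 1, so m(3) = 1.
  α_4 = 6: Horner steps 5 → 5 → 5, so m(6) = 5.
  α_5 = 4: Horner steps 5 → 2 → 4, so m(4) = 4.
Codeword c = [4, 3, 1, 5, 4] ∈ F_7^5.


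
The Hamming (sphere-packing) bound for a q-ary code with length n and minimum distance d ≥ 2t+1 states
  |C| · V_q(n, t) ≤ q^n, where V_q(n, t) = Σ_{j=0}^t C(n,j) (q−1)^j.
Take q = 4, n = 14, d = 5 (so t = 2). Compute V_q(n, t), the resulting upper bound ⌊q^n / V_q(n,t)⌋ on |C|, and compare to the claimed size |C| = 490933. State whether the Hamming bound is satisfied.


V_q(n, t) = 862, q^n = 268435456, Hamming bound = 311410, |C| = 490933 > bound (violated).

Step 1: Compute V_q(n, t) = Σ_{j=0}^2 C(n, j) (q−1)^j.
  j = 0: C(14,0)·(3)^0 = 1·1 = 1.
  j = 1: C(14,1)·(3)^1 = 14·3 = 42.
  j = 2: C(14,2)·(3)^2 = 91·9 = 819.
  V_q(n, t) = 1 + 42 + 819 = 862.
Step 2: q^n = 4^14 = 268435456.
Step 3: Hamming bound ⌊q^n / V_q(n,t)⌋ = ⌊268435456/862⌋ = 311410.
Step 4: Compare |C| = 490933 to 311410: violated.
The claimed |C| lies above the Hamming bound, so no 4-ary code of length 14 with d ≥ 5 can have 490933 codewords.


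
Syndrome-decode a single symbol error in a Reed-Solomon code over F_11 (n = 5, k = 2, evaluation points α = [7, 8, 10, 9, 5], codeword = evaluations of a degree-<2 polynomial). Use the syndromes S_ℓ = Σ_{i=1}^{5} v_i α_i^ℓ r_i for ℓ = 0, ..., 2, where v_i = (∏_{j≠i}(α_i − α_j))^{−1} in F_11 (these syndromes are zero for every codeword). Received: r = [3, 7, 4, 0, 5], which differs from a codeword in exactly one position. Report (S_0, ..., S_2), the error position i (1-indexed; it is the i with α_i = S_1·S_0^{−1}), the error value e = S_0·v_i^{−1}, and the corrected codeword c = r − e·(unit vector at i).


S = (1, 5, 3), error at position 5, error magnitude e = 10, c = [3, 7, 4, 0, 6].

Step 1: column multipliers v_i = (∏_{j≠i}(α_i − α_j))^{−1} mod 11.
  i = 1 (α = 7): (7−8)(7−10)(7−9)(7−5) = (−1)·(−3)·(−2)·2 = −12 ≡ 10, so v_1 = 10^{−1} = 10 (mod 11).
  i = 2 (α = 8): (8−7)(8−10)(8−9)(8−5) = 1·(−2)·(−1)·3 = 6 ≡ 6, so v_2 = 6^{−1} = 2 (mod 11).
  i = 3 (α = 10): (10−7)(10−8)(10−9)(10−5) = 3·2·1·5 = 30 ≡ 8, so v_3 = 8^{−1} = 7 (mod 11).
  i = 4 (α = 9): (9−7)(9−8)(9−10)(9−5) = 2·1·(−1)·4 = −8 ≡ 3, so v_4 = 3^{−1} = 4 (mod 11).
  i = 5 (α = 5): (5−7)(5−8)(5−10)(5−9) = (−2)·(−3)·(−5)·(−4) = 120 ≡ 10, so v_5 = 10^{−1} = 10 (mod 11).
  v = [10, 2, 7, 4, 10].
Step 2: syndromes of r = [3, 7, 4, 0, 5] (all sums mod 11).
  S_0 = Σ v_i r_i = 10·3 + 2·7 + 7·4 + 4·0 + 10·5 = 122 ≡ 1.
  S_1 = Σ v_i α_i r_i = 10·7·3 + 2·8·7 + 7·10·4 + 4·9·0 + 10·5·5 = 852 ≡ 5.
  α_i^2 mod 11 = [5, 9, 1, 4, 3].
  S_2 = Σ v_i α_i^2 r_i = 10·5·3 + 2·9·7 + 7·1·4 + 4·4·0 + 10·3·5 = 454 ≡ 3.
  S = (1, 5, 3) ≠ 0, so r is not a codeword (an error is present).
Step 3: locate the error. For a single error e at position i, S_ℓ = v_i·e·α_i^ℓ, so α_err = S_1/S_0.
  S_0^{−1} = 1^{−1} = 1 (mod 11), so α_err = 5·1 = 5 ≡ 5 = α_5. Error position i = 5.
  Consistency check: S_2/S_1 = 3·9 = 27 ≡ 5 = α_err ✓ (single-error assumption holds).
Step 4: error magnitude e = S_0/v_5 = S_0·∏_{j≠5}(α_5 − α_j) = 1·10 = 10 ≡ 10 (mod 11).
Step 5: correct position 5: c_5 = r_5 − e = 5 − 10 ≡ 6 (mod 11). Hence c = [3, 7, 4, 0, 6].
  Check: interpolating c through the α_i gives m(x) = 8 + 4·x (degree < 2) with m(α_i) = c_i for every i, so c is indeed a codeword.
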